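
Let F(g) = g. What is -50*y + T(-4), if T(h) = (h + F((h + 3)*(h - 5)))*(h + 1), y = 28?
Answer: -1415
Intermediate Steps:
T(h) = (1 + h)*(h + (-5 + h)*(3 + h)) (T(h) = (h + (h + 3)*(h - 5))*(h + 1) = (h + (3 + h)*(-5 + h))*(1 + h) = (h + (-5 + h)*(3 + h))*(1 + h) = (1 + h)*(h + (-5 + h)*(3 + h)))
-50*y + T(-4) = -50*28 + (-15 + (-4)³ - 16*(-4)) = -1400 + (-15 - 64 + 64) = -1400 - 15 = -1415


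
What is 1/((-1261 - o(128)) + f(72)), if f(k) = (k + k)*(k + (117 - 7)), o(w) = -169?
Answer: 1/25116 ≈ 3.9815e-5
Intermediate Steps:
f(k) = 2*k*(110 + k) (f(k) = (2*k)*(k + 110) = (2*k)*(110 + k) = 2*k*(110 + k))
1/((-1261 - o(128)) + f(72)) = 1/((-1261 - 1*(-169)) + 2*72*(110 + 72)) = 1/((-1261 + 169) + 2*72*182) = 1/(-1092 + 26208) = 1/25116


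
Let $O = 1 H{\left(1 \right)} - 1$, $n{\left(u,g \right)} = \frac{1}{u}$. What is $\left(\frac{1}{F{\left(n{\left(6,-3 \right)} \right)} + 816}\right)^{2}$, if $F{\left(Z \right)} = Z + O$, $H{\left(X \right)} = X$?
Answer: $\frac{36}{23980609} \approx 1.5012 \cdot 10^{-6}$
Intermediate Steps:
$O = 0$ ($O = 1 \cdot 1 - 1 = 1 - 1 = 0$)
$F{\left(Z \right)} = Z$ ($F{\left(Z \right)} = Z + 0 = Z$)
$\left(\frac{1}{F{\left(n{\left(6,-3 \right)} \right)} + 816}\right)^{2} = \left(\frac{1}{\frac{1}{6} + 816}\right)^{2} = \left(\frac{1}{\frac{4897}{6}}\right)^{2} = \left(\frac{6}{4897}\right)^{2} = \frac{36}{23980609}$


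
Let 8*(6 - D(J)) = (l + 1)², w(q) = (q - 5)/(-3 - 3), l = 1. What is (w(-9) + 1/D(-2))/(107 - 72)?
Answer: 83/1155 ≈ 0.071862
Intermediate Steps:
w(q) = ⅚ - q/6 (w(q) = (-5 + q)/(-6) = (-5 + q)*(-⅙) = ⅚ - q/6)
D(J) = 11/2 (D(J) = 6 - (1 + 1)²/8 = 6 - ⅛*2² = 6 - ⅛*4 = 6 - ½ = 11/2)
(w(-9) + 1/D(-2))/(107 - 72) = ((⅚ - ⅙*(-9)) + 1/(11/2))/(107 - 72) = ((⅚ + 3/2) + 2/11)/35 = (7/3 + 2/11)/35 = (1/35)*(83/33) = 83/1155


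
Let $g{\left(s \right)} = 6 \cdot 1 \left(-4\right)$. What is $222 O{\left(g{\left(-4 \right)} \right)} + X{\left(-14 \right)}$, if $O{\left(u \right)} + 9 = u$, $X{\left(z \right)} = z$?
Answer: $-7340$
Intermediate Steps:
$g{\left(s \right)} = -24$ ($g{\left(s \right)} = 6 \left(-4\right) = -24$)
$O{\left(u \right)} = -9 + u$
$222 O{\left(g{\left(-4 \right)} \right)} + X{\left(-14 \right)} = 222 \left(-9 - 24\right) - 14 = 222 \left(-33\right) - 14 = -7326 - 14 = -7340$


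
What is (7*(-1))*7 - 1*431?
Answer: -480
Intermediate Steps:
(7*(-1))*7 - 1*431 = -7*7 - 431 = -49 - 431 = -480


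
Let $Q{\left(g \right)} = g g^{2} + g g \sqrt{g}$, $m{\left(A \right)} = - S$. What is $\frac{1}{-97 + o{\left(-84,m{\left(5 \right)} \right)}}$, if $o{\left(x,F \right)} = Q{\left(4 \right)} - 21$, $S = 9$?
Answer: $- \frac{1}{22} \approx -0.045455$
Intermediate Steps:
$m{\left(A \right)} = -9$ ($m{\left(A \right)} = \left(-1\right) 9 = -9$)
$Q{\left(g \right)} = g^{3} + g^{\frac{5}{2}}$ ($Q{\left(g \right)} = g^{3} + g g^{\frac{3}{2}} = g^{3} + g^{\frac{5}{2}}$)
$o{\left(x,F \right)} = 75$ ($o{\left(x,F \right)} = \left(4^{3} + 4^{\frac{5}{2}}\right) - 21 = \left(64 + 32\right) - 21 = 96 - 21 = 75$)
$\frac{1}{-97 + o{\left(-84,m{\left(5 \right)} \right)}} = \frac{1}{-97 + 75} = \frac{1}{-22} = - \frac{1}{22}$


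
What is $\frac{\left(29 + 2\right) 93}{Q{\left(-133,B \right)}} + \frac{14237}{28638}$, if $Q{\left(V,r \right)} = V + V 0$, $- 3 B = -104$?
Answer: $- \frac{80669833}{3808854} \approx -21.18$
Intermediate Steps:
$B = \frac{104}{3}$ ($B = \left(- \frac{1}{3}\right) \left(-104\right) = \frac{104}{3} \approx 34.667$)
$Q{\left(V,r \right)} = V$ ($Q{\left(V,r \right)} = V + 0 = V$)
$\frac{\left(29 + 2\right) 93}{Q{\left(-133,B \right)}} + \frac{14237}{28638} = \frac{\left(29 + 2\right) 93}{-133} + \frac{14237}{28638} = 31 \cdot 93 \left(- \frac{1}{133}\right) + 14237 \cdot \frac{1}{28638} = 2883 \left(- \frac{1}{133}\right) + \frac{14237}{28638} = - \frac{2883}{133} + \frac{14237}{28638} = - \frac{80669833}{3808854}$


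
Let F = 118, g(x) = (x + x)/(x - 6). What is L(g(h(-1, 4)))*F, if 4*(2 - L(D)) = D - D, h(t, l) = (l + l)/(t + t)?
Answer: 236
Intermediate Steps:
h(t, l) = l/t (h(t, l) = (2*l)/((2*t)) = (2*l)*(1/(2*t)) = l/t)
g(x) = 2*x/(-6 + x) (g(x) = (2*x)/(-6 + x) = 2*x/(-6 + x))
L(D) = 2 (L(D) = 2 - (D - D)/4 = 2 - 1/4*0 = 2 + 0 = 2)
L(g(h(-1, 4)))*F = 2*118 = 236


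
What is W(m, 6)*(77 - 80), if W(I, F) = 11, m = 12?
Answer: -33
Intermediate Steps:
W(m, 6)*(77 - 80) = 11*(77 - 80) = 11*(-3) = -33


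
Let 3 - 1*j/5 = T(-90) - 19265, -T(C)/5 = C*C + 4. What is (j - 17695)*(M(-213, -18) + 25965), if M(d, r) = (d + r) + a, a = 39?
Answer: 7248527385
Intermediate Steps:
M(d, r) = 39 + d + r (M(d, r) = (d + r) + 39 = 39 + d + r)
T(C) = -20 - 5*C² (T(C) = -5*(C*C + 4) = -5*(C² + 4) = -5*(4 + C²) = -20 - 5*C²)
j = 298940 (j = 15 - 5*((-20 - 5*(-90)²) - 19265) = 15 - 5*((-20 - 5*8100) - 19265) = 15 - 5*((-20 - 40500) - 19265) = 15 - 5*(-40520 - 19265) = 15 - 5*(-59785) = 15 + 298925 = 298940)
(j - 17695)*(M(-213, -18) + 25965) = (298940 - 17695)*((39 - 213 - 18) + 25965) = 281245*(-192 + 25965) = 281245*25773 = 7248527385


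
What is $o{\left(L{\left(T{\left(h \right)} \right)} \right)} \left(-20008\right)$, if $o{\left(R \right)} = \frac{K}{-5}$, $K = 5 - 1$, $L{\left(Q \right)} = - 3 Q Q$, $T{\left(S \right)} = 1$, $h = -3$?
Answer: $\frac{80032}{5} \approx 16006.0$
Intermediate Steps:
$L{\left(Q \right)} = - 3 Q^{2}$
$K = 4$
$o{\left(R \right)} = - \frac{4}{5}$ ($o{\left(R \right)} = \frac{4}{-5} = 4 \left(- \frac{1}{5}\right) = - \frac{4}{5}$)
$o{\left(L{\left(T{\left(h \right)} \right)} \right)} \left(-20008\right) = \left(- \frac{4}{5}\right) \left(-20008\right) = \frac{80032}{5}$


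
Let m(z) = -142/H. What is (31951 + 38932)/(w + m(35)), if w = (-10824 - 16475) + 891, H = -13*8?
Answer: -3685916/1373145 ≈ -2.6843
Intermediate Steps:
H = -104
m(z) = 71/52 (m(z) = -142/(-104) = -142*(-1/104) = 71/52)
w = -26408 (w = -27299 + 891 = -26408)
(31951 + 38932)/(w + m(35)) = (31951 + 38932)/(-26408 + 71/52) = 70883/(-1373145/52) = 70883*(-52/1373145) = -3685916/1373145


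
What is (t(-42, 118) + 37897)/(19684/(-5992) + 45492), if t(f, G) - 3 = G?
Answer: 8135852/9734585 ≈ 0.83577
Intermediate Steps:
t(f, G) = 3 + G
(t(-42, 118) + 37897)/(19684/(-5992) + 45492) = ((3 + 118) + 37897)/(19684/(-5992) + 45492) = (121 + 37897)/(19684*(-1/5992) + 45492) = 38018/(-703/214 + 45492) = 38018/(9734585/214) = 38018*(214/9734585) = 8135852/9734585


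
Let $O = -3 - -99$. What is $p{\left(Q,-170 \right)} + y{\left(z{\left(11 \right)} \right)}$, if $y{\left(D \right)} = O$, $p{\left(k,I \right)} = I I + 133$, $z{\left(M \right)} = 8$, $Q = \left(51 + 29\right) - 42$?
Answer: $29129$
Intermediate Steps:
$Q = 38$ ($Q = 80 - 42 = 38$)
$O = 96$ ($O = -3 + 99 = 96$)
$p{\left(k,I \right)} = 133 + I^{2}$ ($p{\left(k,I \right)} = I^{2} + 133 = 133 + I^{2}$)
$y{\left(D \right)} = 96$
$p{\left(Q,-170 \right)} + y{\left(z{\left(11 \right)} \right)} = \left(133 + \left(-170\right)^{2}\right) + 96 = \left(133 + 28900\right) + 96 = 29033 + 96 = 29129$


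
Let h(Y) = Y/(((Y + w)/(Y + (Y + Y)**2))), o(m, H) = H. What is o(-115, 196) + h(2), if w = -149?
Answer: 9592/49 ≈ 195.76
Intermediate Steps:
h(Y) = Y*(Y + 4*Y**2)/(-149 + Y) (h(Y) = Y/(((Y - 149)/(Y + (Y + Y)**2))) = Y/(((-149 + Y)/(Y + (2*Y)**2))) = Y/(((-149 + Y)/(Y + 4*Y**2))) = Y*((Y + 4*Y**2)/(-149 + Y)) = Y*(Y + 4*Y**2)/(-149 + Y))
o(-115, 196) + h(2) = 196 + 2**2*(1 + 4*2)/(-149 + 2) = 196 + 4*(1 + 8)/(-147) = 196 + 4*(-1/147)*9 = 196 - 12/49 = 9592/49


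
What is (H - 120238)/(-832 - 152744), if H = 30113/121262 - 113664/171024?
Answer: 51949790024225/66353509965456 ≈ 0.78292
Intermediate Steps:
H = -179855797/432056506 (H = 30113*(1/121262) - 113664*1/171024 = 30113/121262 - 2368/3563 = -179855797/432056506 ≈ -0.41628)
(H - 120238)/(-832 - 152744) = (-179855797/432056506 - 120238)/(-832 - 152744) = -51949790024225/432056506/(-153576) = -51949790024225/432056506*(-1/153576) = 51949790024225/66353509965456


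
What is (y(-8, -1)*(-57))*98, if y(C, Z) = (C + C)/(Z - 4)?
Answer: -89376/5 ≈ -17875.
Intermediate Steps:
y(C, Z) = 2*C/(-4 + Z) (y(C, Z) = (2*C)/(-4 + Z) = 2*C/(-4 + Z))
(y(-8, -1)*(-57))*98 = ((2*(-8)/(-4 - 1))*(-57))*98 = ((2*(-8)/(-5))*(-57))*98 = ((2*(-8)*(-⅕))*(-57))*98 = ((16/5)*(-57))*98 = -912/5*98 = -89376/5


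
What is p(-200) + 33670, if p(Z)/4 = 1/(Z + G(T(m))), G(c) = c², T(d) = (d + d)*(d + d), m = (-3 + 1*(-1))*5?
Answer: 21547116501/639950 ≈ 33670.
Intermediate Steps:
m = -20 (m = (-3 - 1)*5 = -4*5 = -20)
T(d) = 4*d² (T(d) = (2*d)*(2*d) = 4*d²)
p(Z) = 4/(2560000 + Z) (p(Z) = 4/(Z + (4*(-20)²)²) = 4/(Z + (4*400)²) = 4/(Z + 1600²) = 4/(Z + 2560000) = 4/(2560000 + Z))
p(-200) + 33670 = 4/(2560000 - 200) + 33670 = 4/2559800 + 33670 = 4*(1/2559800) + 33670 = 1/639950 + 33670 = 21547116501/639950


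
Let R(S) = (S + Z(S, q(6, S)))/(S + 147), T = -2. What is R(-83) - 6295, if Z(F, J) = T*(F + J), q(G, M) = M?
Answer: -402631/64 ≈ -6291.1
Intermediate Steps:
Z(F, J) = -2*F - 2*J (Z(F, J) = -2*(F + J) = -2*F - 2*J)
R(S) = -3*S/(147 + S) (R(S) = (S + (-2*S - 2*S))/(S + 147) = (S - 4*S)/(147 + S) = (-3*S)/(147 + S) = -3*S/(147 + S))
R(-83) - 6295 = -3*(-83)/(147 - 83) - 6295 = -3*(-83)/64 - 6295 = -3*(-83)*1/64 - 6295 = 249/64 - 6295 = -402631/64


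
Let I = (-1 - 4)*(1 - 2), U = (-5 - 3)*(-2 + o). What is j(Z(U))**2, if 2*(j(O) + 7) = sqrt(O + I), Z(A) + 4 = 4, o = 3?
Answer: (14 - sqrt(5))**2/4 ≈ 34.598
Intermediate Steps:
U = -8 (U = (-5 - 3)*(-2 + 3) = -8*1 = -8)
I = 5 (I = -5*(-1) = 5)
Z(A) = 0 (Z(A) = -4 + 4 = 0)
j(O) = -7 + sqrt(5 + O)/2 (j(O) = -7 + sqrt(O + 5)/2 = -7 + sqrt(5 + O)/2)
j(Z(U))**2 = (-7 + sqrt(5 + 0)/2)**2 = (-7 + sqrt(5)/2)**2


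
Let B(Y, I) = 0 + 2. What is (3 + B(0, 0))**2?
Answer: 25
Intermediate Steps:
B(Y, I) = 2
(3 + B(0, 0))**2 = (3 + 2)**2 = 5**2 = 25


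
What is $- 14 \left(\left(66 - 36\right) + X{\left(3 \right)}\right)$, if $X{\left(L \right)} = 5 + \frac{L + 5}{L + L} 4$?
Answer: $- \frac{1694}{3} \approx -564.67$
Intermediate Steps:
$X{\left(L \right)} = 5 + \frac{2 \left(5 + L\right)}{L}$ ($X{\left(L \right)} = 5 + \frac{5 + L}{2 L} 4 = 5 + \frac{2 \left(5 + L\right)}{L}$)
$- 14 \left(\left(66 - 36\right) + X{\left(3 \right)}\right) = - 14 \left(\left(66 - 36\right) + \left(7 + \frac{10}{3}\right)\right) = - 14 \left(30 + \left(7 + 10 \cdot \frac{1}{3}\right)\right) = - 14 \left(30 + \left(7 + \frac{10}{3}\right)\right) = - 14 \left(30 + \frac{31}{3}\right) = \left(-14\right) \frac{121}{3} = - \frac{1694}{3}$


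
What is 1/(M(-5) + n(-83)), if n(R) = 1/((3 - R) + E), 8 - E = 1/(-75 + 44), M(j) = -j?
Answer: 2915/14606 ≈ 0.19958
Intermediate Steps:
E = 249/31 (E = 8 - 1/(-75 + 44) = 8 - 1/(-31) = 8 - 1*(-1/31) = 8 + 1/31 = 249/31 ≈ 8.0323)
n(R) = 1/(342/31 - R) (n(R) = 1/((3 - R) + 249/31) = 1/(342/31 - R))
1/(M(-5) + n(-83)) = 1/(-1*(-5) + 31/(342 - 31*(-83))) = 1/(5 + 31/(342 + 2573)) = 1/(5 + 31/2915) = 1/(14606/2915) = 2915/14606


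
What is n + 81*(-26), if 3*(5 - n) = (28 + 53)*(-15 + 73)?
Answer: -3667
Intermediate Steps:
n = -1561 (n = 5 - (28 + 53)*(-15 + 73)/3 = 5 - 27*58 = 5 - ⅓*4698 = 5 - 1566 = -1561)
n + 81*(-26) = -1561 + 81*(-26) = -1561 - 2106 = -3667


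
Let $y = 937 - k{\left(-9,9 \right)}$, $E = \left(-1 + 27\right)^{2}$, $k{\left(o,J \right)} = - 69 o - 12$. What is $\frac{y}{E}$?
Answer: $\frac{82}{169} \approx 0.48521$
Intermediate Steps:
$k{\left(o,J \right)} = -12 - 69 o$ ($k{\left(o,J \right)} = - 69 o - 12 = -12 - 69 o$)
$E = 676$ ($E = 26^{2} = 676$)
$y = 328$ ($y = 937 - \left(-12 - -621\right) = 937 - \left(-12 + 621\right) = 937 - 609 = 328$)
$\frac{y}{E} = \frac{328}{676} = 328 \cdot \frac{1}{676} = \frac{82}{169}$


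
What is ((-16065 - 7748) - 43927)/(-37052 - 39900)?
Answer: 16935/19238 ≈ 0.88029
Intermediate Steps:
((-16065 - 7748) - 43927)/(-37052 - 39900) = (-23813 - 43927)/(-76952) = -67740*(-1/76952) = 16935/19238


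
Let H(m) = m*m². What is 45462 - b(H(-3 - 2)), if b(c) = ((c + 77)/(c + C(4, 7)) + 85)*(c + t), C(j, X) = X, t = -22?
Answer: 3422991/59 ≈ 58017.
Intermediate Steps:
H(m) = m³
b(c) = (-22 + c)*(85 + (77 + c)/(7 + c)) (b(c) = ((c + 77)/(c + 7) + 85)*(c - 22) = ((77 + c)/(7 + c) + 85)*(-22 + c) = (85 + (77 + c)/(7 + c))*(-22 + c) = (-22 + c)*(85 + (77 + c)/(7 + c)))
45462 - b(H(-3 - 2)) = 45462 - 2*(-7392 - 610*(-3 - 2)³ + 43*((-3 - 2)³)²)/(7 + (-3 - 2)³) = 45462 - 2*(-7392 - 610*(-5)³ + 43*((-5)³)²)/(7 + (-5)³) = 45462 - 2*(-7392 - 610*(-125) + 43*(-125)²)/(7 - 125) = 45462 - 2*(-7392 + 76250 + 43*15625)/(-118) = 45462 - 2*(-1)*(-7392 + 76250 + 671875)/118 = 45462 - 2*(-1)*740733/118 = 45462 - 1*(-740733/59) = 45462 + 740733/59 = 3422991/59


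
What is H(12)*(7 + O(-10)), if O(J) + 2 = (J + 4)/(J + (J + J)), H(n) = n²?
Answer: 3744/5 ≈ 748.80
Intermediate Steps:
O(J) = -2 + (4 + J)/(3*J) (O(J) = -2 + (J + 4)/(J + (J + J)) = -2 + (4 + J)/(J + 2*J) = -2 + (4 + J)/((3*J)) = -2 + (4 + J)*(1/(3*J)) = -2 + (4 + J)/(3*J))
H(12)*(7 + O(-10)) = 12²*(7 + (⅓)*(4 - 5*(-10))/(-10)) = 144*(7 + (⅓)*(-⅒)*(4 + 50)) = 144*(7 + (⅓)*(-⅒)*54) = 144*(7 - 9/5) = 144*(26/5) = 3744/5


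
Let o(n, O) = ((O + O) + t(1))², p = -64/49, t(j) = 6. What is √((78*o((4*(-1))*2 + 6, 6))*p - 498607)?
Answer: I*√26049151/7 ≈ 729.12*I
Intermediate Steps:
p = -64/49 (p = -64*1/49 = -64/49 ≈ -1.3061)
o(n, O) = (6 + 2*O)² (o(n, O) = ((O + O) + 6)² = (2*O + 6)² = (6 + 2*O)²)
√((78*o((4*(-1))*2 + 6, 6))*p - 498607) = √((78*(4*(3 + 6)²))*(-64/49) - 498607) = √((78*(4*9²))*(-64/49) - 498607) = √((78*(4*81))*(-64/49) - 498607) = √((78*324)*(-64/49) - 498607) = √(25272*(-64/49) - 498607) = √(-1617408/49 - 498607) = √(-26049151/49) = I*√26049151/7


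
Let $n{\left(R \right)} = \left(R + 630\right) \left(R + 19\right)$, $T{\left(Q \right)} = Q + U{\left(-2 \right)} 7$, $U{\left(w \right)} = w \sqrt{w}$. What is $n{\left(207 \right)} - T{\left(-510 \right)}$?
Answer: $189672 + 14 i \sqrt{2} \approx 1.8967 \cdot 10^{5} + 19.799 i$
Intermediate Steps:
$U{\left(w \right)} = w^{\frac{3}{2}}$
$T{\left(Q \right)} = Q - 14 i \sqrt{2}$ ($T{\left(Q \right)} = Q + \left(-2\right)^{\frac{3}{2}} \cdot 7 = Q + - 2 i \sqrt{2} \cdot 7 = Q - 14 i \sqrt{2}$)
$n{\left(R \right)} = \left(19 + R\right) \left(630 + R\right)$ ($n{\left(R \right)} = \left(630 + R\right) \left(19 + R\right) = \left(19 + R\right) \left(630 + R\right)$)
$n{\left(207 \right)} - T{\left(-510 \right)} = \left(11970 + 207^{2} + 649 \cdot 207\right) - \left(-510 - 14 i \sqrt{2}\right) = \left(11970 + 42849 + 134343\right) + \left(510 + 14 i \sqrt{2}\right) = 189162 + \left(510 + 14 i \sqrt{2}\right) = 189672 + 14 i \sqrt{2}$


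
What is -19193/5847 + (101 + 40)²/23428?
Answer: -333409397/136983516 ≈ -2.4339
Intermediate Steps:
-19193/5847 + (101 + 40)²/23428 = -19193*1/5847 + 141²*(1/23428) = -19193/5847 + 19881*(1/23428) = -19193/5847 + 19881/23428 = -333409397/136983516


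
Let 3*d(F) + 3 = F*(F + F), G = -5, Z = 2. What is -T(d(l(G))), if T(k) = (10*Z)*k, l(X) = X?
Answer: -940/3 ≈ -313.33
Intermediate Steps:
d(F) = -1 + 2*F²/3 (d(F) = -1 + (F*(F + F))/3 = -1 + (F*(2*F))/3 = -1 + (2*F²)/3 = -1 + 2*F²/3)
T(k) = 20*k (T(k) = (10*2)*k = 20*k)
-T(d(l(G))) = -20*(-1 + (⅔)*(-5)²) = -20*(-1 + (⅔)*25) = -20*(-1 + 50/3) = -20*47/3 = -1*940/3 = -940/3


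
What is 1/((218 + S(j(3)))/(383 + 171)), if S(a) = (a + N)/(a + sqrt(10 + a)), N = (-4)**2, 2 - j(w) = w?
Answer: 1108/451 ≈ 2.4568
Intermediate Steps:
j(w) = 2 - w
N = 16
S(a) = (16 + a)/(a + sqrt(10 + a)) (S(a) = (a + 16)/(a + sqrt(10 + a)) = (16 + a)/(a + sqrt(10 + a)))
1/((218 + S(j(3)))/(383 + 171)) = 1/((218 + (16 + (2 - 1*3))/((2 - 1*3) + sqrt(10 + (2 - 1*3))))/(383 + 171)) = 1/((218 + (16 + (2 - 3))/((2 - 3) + sqrt(10 + (2 - 3))))/554) = 1/((218 + (16 - 1)/(-1 + sqrt(10 - 1)))*(1/554)) = 1/((218 + 15/(-1 + sqrt(9)))*(1/554)) = 1/((218 + 15/(-1 + 3))*(1/554)) = 1/((218 + 15/2)*(1/554)) = 1/((451/2)*(1/554)) = 1/(451/1108) = 1108/451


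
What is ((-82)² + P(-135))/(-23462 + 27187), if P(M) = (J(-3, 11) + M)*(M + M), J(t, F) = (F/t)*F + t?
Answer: 54874/3725 ≈ 14.731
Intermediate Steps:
J(t, F) = t + F²/t (J(t, F) = F²/t + t = t + F²/t)
P(M) = 2*M*(-130/3 + M) (P(M) = ((-3 + 11²/(-3)) + M)*(M + M) = ((-3 + 121*(-⅓)) + M)*(2*M) = ((-3 - 121/3) + M)*(2*M) = (-130/3 + M)*(2*M) = 2*M*(-130/3 + M))
((-82)² + P(-135))/(-23462 + 27187) = ((-82)² + (⅔)*(-135)*(-130 + 3*(-135)))/(-23462 + 27187) = (6724 + (⅔)*(-135)*(-130 - 405))/3725 = (6724 + (⅔)*(-135)*(-535))*(1/3725) = (6724 + 48150)*(1/3725) = 54874*(1/3725) = 54874/3725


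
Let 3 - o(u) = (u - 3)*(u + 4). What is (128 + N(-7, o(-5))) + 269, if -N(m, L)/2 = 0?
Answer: 397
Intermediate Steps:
o(u) = 3 - (-3 + u)*(4 + u) (o(u) = 3 - (u - 3)*(u + 4) = 3 - (-3 + u)*(4 + u))
N(m, L) = 0 (N(m, L) = -2*0 = 0)
(128 + N(-7, o(-5))) + 269 = (128 + 0) + 269 = 128 + 269 = 397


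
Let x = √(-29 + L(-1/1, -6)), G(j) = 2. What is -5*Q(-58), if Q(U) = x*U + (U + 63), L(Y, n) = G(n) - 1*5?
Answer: -25 + 1160*I*√2 ≈ -25.0 + 1640.5*I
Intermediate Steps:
L(Y, n) = -3 (L(Y, n) = 2 - 1*5 = 2 - 5 = -3)
x = 4*I*√2 (x = √(-29 - 3) = √(-32) = 4*I*√2 ≈ 5.6569*I)
Q(U) = 63 + U + 4*I*U*√2 (Q(U) = (4*I*√2)*U + (U + 63) = 4*I*U*√2 + (63 + U) = 63 + U + 4*I*U*√2)
-5*Q(-58) = -5*(63 - 58 + 4*I*(-58)*√2) = -5*(63 - 58 - 232*I*√2) = -5*(5 - 232*I*√2) = -25 + 1160*I*√2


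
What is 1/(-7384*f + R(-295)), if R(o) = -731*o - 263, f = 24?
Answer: 1/38166 ≈ 2.6201e-5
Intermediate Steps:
R(o) = -263 - 731*o
1/(-7384*f + R(-295)) = 1/(-7384*24 + (-263 - 731*(-295))) = 1/(-177216 + (-263 + 215645)) = 1/(-177216 + 215382) = 1/38166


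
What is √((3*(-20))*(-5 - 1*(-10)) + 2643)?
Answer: √2343 ≈ 48.405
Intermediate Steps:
√((3*(-20))*(-5 - 1*(-10)) + 2643) = √(-60*(-5 + 10) + 2643) = √(-60*5 + 2643) = √(-300 + 2643) = √2343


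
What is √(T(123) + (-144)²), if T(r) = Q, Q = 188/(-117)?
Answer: 2*√7884253/39 ≈ 143.99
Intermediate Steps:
Q = -188/117 (Q = 188*(-1/117) = -188/117 ≈ -1.6068)
T(r) = -188/117
√(T(123) + (-144)²) = √(-188/117 + (-144)²) = √(-188/117 + 20736) = √(2425924/117) = 2*√7884253/39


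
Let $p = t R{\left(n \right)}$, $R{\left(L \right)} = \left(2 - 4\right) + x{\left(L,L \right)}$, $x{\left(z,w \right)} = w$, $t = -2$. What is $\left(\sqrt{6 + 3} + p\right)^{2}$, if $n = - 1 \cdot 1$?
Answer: $81$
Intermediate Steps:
$n = -1$ ($n = \left(-1\right) 1 = -1$)
$R{\left(L \right)} = -2 + L$ ($R{\left(L \right)} = \left(2 - 4\right) + L = -2 + L$)
$p = 6$ ($p = - 2 \left(-2 - 1\right) = \left(-2\right) \left(-3\right) = 6$)
$\left(\sqrt{6 + 3} + p\right)^{2} = \left(\sqrt{6 + 3} + 6\right)^{2} = \left(\sqrt{9} + 6\right)^{2} = \left(3 + 6\right)^{2} = 9^{2} = 81$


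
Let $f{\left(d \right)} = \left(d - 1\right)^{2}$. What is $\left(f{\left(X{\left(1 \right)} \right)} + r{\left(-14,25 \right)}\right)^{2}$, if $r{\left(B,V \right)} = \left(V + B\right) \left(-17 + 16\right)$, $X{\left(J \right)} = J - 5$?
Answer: $196$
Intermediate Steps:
$X{\left(J \right)} = -5 + J$
$r{\left(B,V \right)} = - B - V$ ($r{\left(B,V \right)} = \left(B + V\right) \left(-1\right) = - B - V$)
$f{\left(d \right)} = \left(-1 + d\right)^{2}$
$\left(f{\left(X{\left(1 \right)} \right)} + r{\left(-14,25 \right)}\right)^{2} = \left(\left(-1 + \left(-5 + 1\right)\right)^{2} - 11\right)^{2} = \left(\left(-1 - 4\right)^{2} + \left(14 - 25\right)\right)^{2} = \left(\left(-5\right)^{2} - 11\right)^{2} = \left(25 - 11\right)^{2} = 14^{2} = 196$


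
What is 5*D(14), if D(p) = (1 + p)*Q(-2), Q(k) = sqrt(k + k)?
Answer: 150*I ≈ 150.0*I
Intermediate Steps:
Q(k) = sqrt(2)*sqrt(k) (Q(k) = sqrt(2*k) = sqrt(2)*sqrt(k))
D(p) = 2*I*(1 + p) (D(p) = (1 + p)*(sqrt(2)*sqrt(-2)) = (1 + p)*(sqrt(2)*(I*sqrt(2))) = (1 + p)*(2*I) = 2*I*(1 + p))
5*D(14) = 5*(2*I*(1 + 14)) = 5*(2*I*15) = 5*(30*I) = 150*I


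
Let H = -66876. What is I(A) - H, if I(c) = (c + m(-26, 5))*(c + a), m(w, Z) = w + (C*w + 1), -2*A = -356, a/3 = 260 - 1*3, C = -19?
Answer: 680879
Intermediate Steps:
a = 771 (a = 3*(260 - 1*3) = 3*(260 - 3) = 3*257 = 771)
A = 178 (A = -½*(-356) = 178)
m(w, Z) = 1 - 18*w (m(w, Z) = w + (-19*w + 1) = w + (1 - 19*w) = 1 - 18*w)
I(c) = (469 + c)*(771 + c) (I(c) = (c + (1 - 18*(-26)))*(c + 771) = (c + (1 + 468))*(771 + c) = (c + 469)*(771 + c) = (469 + c)*(771 + c))
I(A) - H = (361599 + 178² + 1240*178) - 1*(-66876) = (361599 + 31684 + 220720) + 66876 = 614003 + 66876 = 680879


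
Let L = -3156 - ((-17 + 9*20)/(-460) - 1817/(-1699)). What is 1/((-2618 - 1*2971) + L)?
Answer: -781540/6835126183 ≈ -0.00011434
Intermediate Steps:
L = -2467099123/781540 (L = -3156 - ((-17 + 180)*(-1/460) - 1817*(-1/1699)) = -3156 - (163*(-1/460) + 1817/1699) = -3156 - (-163/460 + 1817/1699) = -3156 - 1*558883/781540 = -3156 - 558883/781540 = -2467099123/781540 ≈ -3156.7)
1/((-2618 - 1*2971) + L) = 1/((-2618 - 1*2971) - 2467099123/781540) = 1/((-2618 - 2971) - 2467099123/781540) = 1/(-5589 - 2467099123/781540) = 1/(-6835126183/781540) = -781540/6835126183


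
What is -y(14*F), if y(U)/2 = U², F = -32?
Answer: -401408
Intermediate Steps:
y(U) = 2*U²
-y(14*F) = -2*(14*(-32))² = -2*(-448)² = -2*200704 = -1*401408 = -401408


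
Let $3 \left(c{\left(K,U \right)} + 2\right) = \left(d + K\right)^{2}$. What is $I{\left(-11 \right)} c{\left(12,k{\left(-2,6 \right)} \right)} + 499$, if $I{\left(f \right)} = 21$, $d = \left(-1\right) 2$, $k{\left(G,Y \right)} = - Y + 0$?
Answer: $1157$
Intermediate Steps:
$k{\left(G,Y \right)} = - Y$
$d = -2$
$c{\left(K,U \right)} = -2 + \frac{\left(-2 + K\right)^{2}}{3}$
$I{\left(-11 \right)} c{\left(12,k{\left(-2,6 \right)} \right)} + 499 = 21 \left(-2 + \frac{\left(-2 + 12\right)^{2}}{3}\right) + 499 = 21 \left(-2 + \frac{10^{2}}{3}\right) + 499 = 21 \left(-2 + \frac{1}{3} \cdot 100\right) + 499 = 21 \left(-2 + \frac{100}{3}\right) + 499 = 21 \cdot \frac{94}{3} + 499 = 658 + 499 = 1157$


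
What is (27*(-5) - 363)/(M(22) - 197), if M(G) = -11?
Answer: 249/104 ≈ 2.3942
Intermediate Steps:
(27*(-5) - 363)/(M(22) - 197) = (27*(-5) - 363)/(-11 - 197) = (-135 - 363)/(-208) = -498*(-1/208) = 249/104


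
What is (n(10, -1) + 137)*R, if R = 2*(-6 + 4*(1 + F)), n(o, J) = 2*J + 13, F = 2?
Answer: 1776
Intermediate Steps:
n(o, J) = 13 + 2*J
R = 12 (R = 2*(-6 + 4*(1 + 2)) = 2*(-6 + 4*3) = 2*(-6 + 12) = 2*6 = 12)
(n(10, -1) + 137)*R = ((13 + 2*(-1)) + 137)*12 = ((13 - 2) + 137)*12 = (11 + 137)*12 = 148*12 = 1776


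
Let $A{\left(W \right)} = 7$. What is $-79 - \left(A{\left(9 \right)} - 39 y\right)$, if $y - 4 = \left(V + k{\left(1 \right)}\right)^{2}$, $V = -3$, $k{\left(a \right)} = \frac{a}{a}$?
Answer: $226$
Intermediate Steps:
$k{\left(a \right)} = 1$
$y = 8$ ($y = 4 + \left(-3 + 1\right)^{2} = 4 + \left(-2\right)^{2} = 4 + 4 = 8$)
$-79 - \left(A{\left(9 \right)} - 39 y\right) = -79 - \left(7 - 312\right) = -79 - -305 = -79 + 305 = 226$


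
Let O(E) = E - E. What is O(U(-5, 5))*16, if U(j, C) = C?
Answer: 0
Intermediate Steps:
O(E) = 0
O(U(-5, 5))*16 = 0*16 = 0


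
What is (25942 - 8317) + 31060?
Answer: 48685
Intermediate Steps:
(25942 - 8317) + 31060 = 17625 + 31060 = 48685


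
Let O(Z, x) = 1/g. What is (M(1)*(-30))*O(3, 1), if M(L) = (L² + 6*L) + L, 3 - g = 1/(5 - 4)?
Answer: -120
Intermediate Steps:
g = 2 (g = 3 - 1/(5 - 4) = 3 - 1/1 = 3 - 1*1 = 3 - 1 = 2)
M(L) = L² + 7*L
O(Z, x) = ½ (O(Z, x) = 1/2 = ½)
(M(1)*(-30))*O(3, 1) = ((1*(7 + 1))*(-30))*(½) = ((1*8)*(-30))*(½) = (8*(-30))*(½) = -240*½ = -120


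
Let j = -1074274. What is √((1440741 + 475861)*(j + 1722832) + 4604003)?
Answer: √1243032163919 ≈ 1.1149e+6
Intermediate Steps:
√((1440741 + 475861)*(j + 1722832) + 4604003) = √((1440741 + 475861)*(-1074274 + 1722832) + 4604003) = √(1916602*648558 + 4604003) = √(1243027559916 + 4604003) = √1243032163919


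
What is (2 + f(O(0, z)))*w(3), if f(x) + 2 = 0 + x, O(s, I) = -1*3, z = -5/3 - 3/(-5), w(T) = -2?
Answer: 6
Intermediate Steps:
z = -16/15 (z = -5*1/3 - 3*(-1/5) = -5/3 + 3/5 = -16/15 ≈ -1.0667)
O(s, I) = -3
f(x) = -2 + x (f(x) = -2 + (0 + x) = -2 + x)
(2 + f(O(0, z)))*w(3) = (2 + (-2 - 3))*(-2) = (2 - 5)*(-2) = -3*(-2) = 6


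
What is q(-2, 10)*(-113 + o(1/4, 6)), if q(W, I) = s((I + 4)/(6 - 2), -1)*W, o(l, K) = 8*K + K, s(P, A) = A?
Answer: -118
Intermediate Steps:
o(l, K) = 9*K
q(W, I) = -W
q(-2, 10)*(-113 + o(1/4, 6)) = (-1*(-2))*(-113 + 9*6) = 2*(-113 + 54) = 2*(-59) = -118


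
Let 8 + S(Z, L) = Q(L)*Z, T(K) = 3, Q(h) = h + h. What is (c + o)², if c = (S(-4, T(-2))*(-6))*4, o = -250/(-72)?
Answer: 771339529/1296 ≈ 5.9517e+5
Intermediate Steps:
Q(h) = 2*h
S(Z, L) = -8 + 2*L*Z (S(Z, L) = -8 + (2*L)*Z = -8 + 2*L*Z)
o = 125/36 (o = -250*(-1/72) = 125/36 ≈ 3.4722)
c = 768 (c = ((-8 + 2*3*(-4))*(-6))*4 = ((-8 - 24)*(-6))*4 = -32*(-6)*4 = 192*4 = 768)
(c + o)² = (768 + 125/36)² = (27773/36)² = 771339529/1296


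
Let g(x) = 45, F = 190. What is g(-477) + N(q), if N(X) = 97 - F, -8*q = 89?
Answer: -48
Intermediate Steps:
q = -89/8 (q = -⅛*89 = -89/8 ≈ -11.125)
N(X) = -93 (N(X) = 97 - 1*190 = 97 - 190 = -93)
g(-477) + N(q) = 45 - 93 = -48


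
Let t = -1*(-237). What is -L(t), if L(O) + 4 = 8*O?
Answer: -1892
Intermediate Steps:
t = 237
L(O) = -4 + 8*O
-L(t) = -(-4 + 8*237) = -(-4 + 1896) = -1*1892 = -1892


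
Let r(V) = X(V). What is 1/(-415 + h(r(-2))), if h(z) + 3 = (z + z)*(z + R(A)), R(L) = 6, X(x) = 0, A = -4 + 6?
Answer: -1/418 ≈ -0.0023923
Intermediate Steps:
A = 2
r(V) = 0
h(z) = -3 + 2*z*(6 + z) (h(z) = -3 + (z + z)*(z + 6) = -3 + (2*z)*(6 + z) = -3 + 2*z*(6 + z))
1/(-415 + h(r(-2))) = 1/(-415 + (-3 + 2*0² + 12*0)) = 1/(-415 + (-3 + 2*0 + 0)) = 1/(-415 + (-3 + 0 + 0)) = 1/(-415 - 3) = 1/(-418) = -1/418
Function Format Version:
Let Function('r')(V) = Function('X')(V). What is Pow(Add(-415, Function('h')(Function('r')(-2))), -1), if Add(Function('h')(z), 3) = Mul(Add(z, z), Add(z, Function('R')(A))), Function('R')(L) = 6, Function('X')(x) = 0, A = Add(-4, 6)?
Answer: Rational(-1, 418) ≈ -0.0023923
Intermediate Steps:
A = 2
Function('r')(V) = 0
Function('h')(z) = Add(-3, Mul(2, z, Add(6, z))) (Function('h')(z) = Add(-3, Mul(Add(z, z), Add(z, 6))) = Add(-3, Mul(Mul(2, z), Add(6, z))) = Add(-3, Mul(2, z, Add(6, z))))
Pow(Add(-415, Function('h')(Function('r')(-2))), -1) = Pow(Add(-415, Add(-3, Mul(2, Pow(0, 2)), Mul(12, 0))), -1) = Pow(Add(-415, Add(-3, Mul(2, 0), 0)), -1) = Pow(Add(-415, Add(-3, 0, 0)), -1) = Pow(Add(-415, -3), -1) = Pow(-418, -1) = Rational(-1, 418)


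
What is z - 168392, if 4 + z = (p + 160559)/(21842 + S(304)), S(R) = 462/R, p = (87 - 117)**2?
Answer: -559086383372/3320215 ≈ -1.6839e+5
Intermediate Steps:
p = 900 (p = (-30)**2 = 900)
z = 11260908/3320215 (z = -4 + (900 + 160559)/(21842 + 462/304) = -4 + 161459/(21842 + 462*(1/304)) = -4 + 161459/(21842 + 231/152) = -4 + 161459/(3320215/152) = -4 + 161459*(152/3320215) = -4 + 24541768/3320215 = 11260908/3320215 ≈ 3.3916)
z - 168392 = 11260908/3320215 - 168392 = -559086383372/3320215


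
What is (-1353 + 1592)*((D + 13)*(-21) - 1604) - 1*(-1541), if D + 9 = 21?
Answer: -507290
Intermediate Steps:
D = 12 (D = -9 + 21 = 12)
(-1353 + 1592)*((D + 13)*(-21) - 1604) - 1*(-1541) = (-1353 + 1592)*((12 + 13)*(-21) - 1604) - 1*(-1541) = 239*(25*(-21) - 1604) + 1541 = 239*(-525 - 1604) + 1541 = 239*(-2129) + 1541 = -508831 + 1541 = -507290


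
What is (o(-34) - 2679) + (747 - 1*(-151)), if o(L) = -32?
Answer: -1813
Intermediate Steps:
(o(-34) - 2679) + (747 - 1*(-151)) = (-32 - 2679) + (747 - 1*(-151)) = -2711 + (747 + 151) = -2711 + 898 = -1813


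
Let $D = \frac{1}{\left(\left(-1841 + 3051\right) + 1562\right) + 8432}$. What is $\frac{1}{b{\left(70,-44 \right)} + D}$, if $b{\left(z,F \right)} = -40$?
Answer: $- \frac{11204}{448159} \approx -0.025$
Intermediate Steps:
$D = \frac{1}{11204}$ ($D = \frac{1}{\left(1210 + 1562\right) + 8432} = \frac{1}{2772 + 8432} = \frac{1}{11204} \approx 8.9254 \cdot 10^{-5}$)
$\frac{1}{b{\left(70,-44 \right)} + D} = \frac{1}{-40 + \frac{1}{11204}} = \frac{1}{- \frac{448159}{11204}} = - \frac{11204}{448159}$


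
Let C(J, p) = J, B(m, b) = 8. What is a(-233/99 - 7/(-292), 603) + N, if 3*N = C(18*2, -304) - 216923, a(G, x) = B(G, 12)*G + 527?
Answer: -518806840/7227 ≈ -71787.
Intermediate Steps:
a(G, x) = 527 + 8*G (a(G, x) = 8*G + 527 = 527 + 8*G)
N = -216887/3 (N = (18*2 - 216923)/3 = (36 - 216923)/3 = (⅓)*(-216887) = -216887/3 ≈ -72296.)
a(-233/99 - 7/(-292), 603) + N = (527 + 8*(-233/99 - 7/(-292))) - 216887/3 = (527 + 8*(-233*1/99 - 7*(-1/292))) - 216887/3 = (527 + 8*(-233/99 + 7/292)) - 216887/3 = (527 + 8*(-67343/28908)) - 216887/3 = (527 - 134686/7227) - 216887/3 = 3673943/7227 - 216887/3 = -518806840/7227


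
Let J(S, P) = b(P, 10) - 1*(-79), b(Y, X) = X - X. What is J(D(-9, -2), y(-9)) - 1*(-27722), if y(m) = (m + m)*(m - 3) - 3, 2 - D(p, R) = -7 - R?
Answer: 27801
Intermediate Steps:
D(p, R) = 9 + R (D(p, R) = 2 - (-7 - R) = 2 + (7 + R) = 9 + R)
b(Y, X) = 0
y(m) = -3 + 2*m*(-3 + m) (y(m) = (2*m)*(-3 + m) - 3 = 2*m*(-3 + m) - 3 = -3 + 2*m*(-3 + m))
J(S, P) = 79 (J(S, P) = 0 - 1*(-79) = 0 + 79 = 79)
J(D(-9, -2), y(-9)) - 1*(-27722) = 79 - 1*(-27722) = 79 + 27722 = 27801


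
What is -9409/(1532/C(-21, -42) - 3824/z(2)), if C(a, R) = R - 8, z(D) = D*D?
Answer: 235225/24666 ≈ 9.5364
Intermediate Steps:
z(D) = D²
C(a, R) = -8 + R
-9409/(1532/C(-21, -42) - 3824/z(2)) = -9409/(1532/(-8 - 42) - 3824/(2²)) = -9409/(1532/(-50) - 3824/4) = -9409/(1532*(-1/50) - 3824*¼) = -9409/(-766/25 - 956) = -9409/(-24666/25) = -9409*(-25/24666) = 235225/24666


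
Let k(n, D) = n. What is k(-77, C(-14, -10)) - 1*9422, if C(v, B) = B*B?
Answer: -9499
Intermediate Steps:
C(v, B) = B**2
k(-77, C(-14, -10)) - 1*9422 = -77 - 1*9422 = -77 - 9422 = -9499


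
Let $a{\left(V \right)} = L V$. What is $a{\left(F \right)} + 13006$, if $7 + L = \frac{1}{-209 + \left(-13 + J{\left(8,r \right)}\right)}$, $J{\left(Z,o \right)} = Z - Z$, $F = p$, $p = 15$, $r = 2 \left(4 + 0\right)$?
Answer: $\frac{954669}{74} \approx 12901.0$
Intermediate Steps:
$r = 8$ ($r = 2 \cdot 4 = 8$)
$F = 15$
$J{\left(Z,o \right)} = 0$
$L = - \frac{1555}{222}$ ($L = -7 + \frac{1}{-209 + \left(-13 + 0\right)} = -7 + \frac{1}{-209 - 13} = -7 + \frac{1}{-222} = -7 - \frac{1}{222} = - \frac{1555}{222} \approx -7.0045$)
$a{\left(V \right)} = - \frac{1555 V}{222}$
$a{\left(F \right)} + 13006 = \left(- \frac{1555}{222}\right) 15 + 13006 = - \frac{7775}{74} + 13006 = \frac{954669}{74}$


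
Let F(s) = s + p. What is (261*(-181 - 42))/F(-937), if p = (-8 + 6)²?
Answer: 19401/311 ≈ 62.383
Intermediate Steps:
p = 4 (p = (-2)² = 4)
F(s) = 4 + s (F(s) = s + 4 = 4 + s)
(261*(-181 - 42))/F(-937) = (261*(-181 - 42))/(4 - 937) = (261*(-223))/(-933) = -58203*(-1/933) = 19401/311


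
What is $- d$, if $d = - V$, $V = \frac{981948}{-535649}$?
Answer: $- \frac{981948}{535649} \approx -1.8332$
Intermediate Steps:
$V = - \frac{981948}{535649}$ ($V = 981948 \left(- \frac{1}{535649}\right) = - \frac{981948}{535649} \approx -1.8332$)
$d = \frac{981948}{535649}$ ($d = \left(-1\right) \left(- \frac{981948}{535649}\right) = \frac{981948}{535649} \approx 1.8332$)
$- d = \left(-1\right) \frac{981948}{535649} = - \frac{981948}{535649}$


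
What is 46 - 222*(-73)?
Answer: 16252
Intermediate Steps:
46 - 222*(-73) = 46 + 16206 = 16252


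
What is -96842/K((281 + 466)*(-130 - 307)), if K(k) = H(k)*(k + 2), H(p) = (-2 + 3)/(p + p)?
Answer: -63226011276/326437 ≈ -1.9369e+5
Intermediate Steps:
H(p) = 1/(2*p)
K(k) = (2 + k)/(2*k) (K(k) = (1/(2*k))*(k + 2) = (1/(2*k))*(2 + k) = (2 + k)/(2*k))
-96842/K((281 + 466)*(-130 - 307)) = -96842*2*(-130 - 307)*(281 + 466)/(2 + (281 + 466)*(-130 - 307)) = -96842*(-652878/(2 + 747*(-437))) = -96842*(-652878/(2 - 326439)) = -96842/((½)*(-1/326439)*(-326437)) = -96842/326437/652878 = -96842*652878/326437 = -63226011276/326437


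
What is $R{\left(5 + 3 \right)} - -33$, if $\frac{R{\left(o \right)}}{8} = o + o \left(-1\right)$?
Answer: $33$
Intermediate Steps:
$R{\left(o \right)} = 0$ ($R{\left(o \right)} = 8 \left(o + o \left(-1\right)\right) = 8 \left(o - o\right) = 8 \cdot 0 = 0$)
$R{\left(5 + 3 \right)} - -33 = 0 - -33 = 0 + 33 = 33$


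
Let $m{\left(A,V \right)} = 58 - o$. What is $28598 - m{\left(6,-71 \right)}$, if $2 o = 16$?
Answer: $28548$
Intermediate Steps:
$o = 8$ ($o = \frac{1}{2} \cdot 16 = 8$)
$m{\left(A,V \right)} = 50$ ($m{\left(A,V \right)} = 58 - 8 = 50$)
$28598 - m{\left(6,-71 \right)} = 28598 - 50 = 28548$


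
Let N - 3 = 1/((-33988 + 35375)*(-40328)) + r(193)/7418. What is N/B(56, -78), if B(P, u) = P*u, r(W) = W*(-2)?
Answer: -203864195505/302065658620544 ≈ -0.00067490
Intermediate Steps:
r(W) = -2*W
N = 611592586515/207462677624 (N = 3 + (1/((-33988 + 35375)*(-40328)) - 2*193/7418) = 3 + (-1/40328/1387 - 386*1/7418) = 3 + ((1/1387)*(-1/40328) - 193/3709) = 3 + (-1/55934936 - 193/3709) = 3 - 10795446357/207462677624 = 611592586515/207462677624 ≈ 2.9480)
N/B(56, -78) = 611592586515/(207462677624*((56*(-78)))) = (611592586515/207462677624)/(-4368) = (611592586515/207462677624)*(-1/4368) = -203864195505/302065658620544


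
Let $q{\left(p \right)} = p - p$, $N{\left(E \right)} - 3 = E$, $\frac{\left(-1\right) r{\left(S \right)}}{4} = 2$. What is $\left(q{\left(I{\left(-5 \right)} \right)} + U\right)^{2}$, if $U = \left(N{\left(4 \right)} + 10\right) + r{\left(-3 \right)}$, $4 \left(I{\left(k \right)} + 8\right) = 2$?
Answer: $81$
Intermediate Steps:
$r{\left(S \right)} = -8$ ($r{\left(S \right)} = \left(-4\right) 2 = -8$)
$N{\left(E \right)} = 3 + E$
$I{\left(k \right)} = - \frac{15}{2}$ ($I{\left(k \right)} = -8 + \frac{1}{4} \cdot 2 = -8 + \frac{1}{2} = - \frac{15}{2}$)
$q{\left(p \right)} = 0$
$U = 9$ ($U = \left(\left(3 + 4\right) + 10\right) - 8 = \left(7 + 10\right) - 8 = 17 - 8 = 9$)
$\left(q{\left(I{\left(-5 \right)} \right)} + U\right)^{2} = \left(0 + 9\right)^{2} = 9^{2} = 81$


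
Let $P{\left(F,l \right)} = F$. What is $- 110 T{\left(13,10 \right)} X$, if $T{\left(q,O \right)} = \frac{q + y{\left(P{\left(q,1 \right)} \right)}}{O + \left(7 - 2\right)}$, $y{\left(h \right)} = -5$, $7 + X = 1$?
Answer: $352$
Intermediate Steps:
$X = -6$ ($X = -7 + 1 = -6$)
$T{\left(q,O \right)} = \frac{-5 + q}{5 + O}$ ($T{\left(q,O \right)} = \frac{q - 5}{O + \left(7 - 2\right)} = \frac{-5 + q}{O + \left(7 - 2\right)} = \frac{-5 + q}{O + 5} = \frac{-5 + q}{5 + O}$)
$- 110 T{\left(13,10 \right)} X = - 110 \frac{-5 + 13}{5 + 10} \left(-6\right) = - 110 \cdot \frac{1}{15} \cdot 8 \left(-6\right) = \left(-110\right) \frac{8}{15} \left(-6\right) = \left(- \frac{176}{3}\right) \left(-6\right) = 352$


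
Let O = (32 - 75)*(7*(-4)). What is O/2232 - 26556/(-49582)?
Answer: 14871215/13833378 ≈ 1.0750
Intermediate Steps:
O = 1204 (O = -43*(-28) = 1204)
O/2232 - 26556/(-49582) = 1204/2232 - 26556/(-49582) = 1204*(1/2232) - 26556*(-1/49582) = 301/558 + 13278/24791 = 14871215/13833378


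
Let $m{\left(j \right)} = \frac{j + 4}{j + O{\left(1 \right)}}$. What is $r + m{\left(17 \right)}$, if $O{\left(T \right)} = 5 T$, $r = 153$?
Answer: $\frac{3387}{22} \approx 153.95$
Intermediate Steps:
$m{\left(j \right)} = \frac{4 + j}{5 + j}$ ($m{\left(j \right)} = \frac{j + 4}{j + 5 \cdot 1} = \frac{4 + j}{j + 5} = \frac{4 + j}{5 + j}$)
$r + m{\left(17 \right)} = 153 + \frac{4 + 17}{5 + 17} = 153 + \frac{1}{22} \cdot 21 = 153 + \frac{21}{22} = \frac{3387}{22}$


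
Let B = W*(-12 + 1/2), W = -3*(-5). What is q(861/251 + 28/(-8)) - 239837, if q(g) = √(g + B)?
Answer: -239837 + I*√10872065/251 ≈ -2.3984e+5 + 13.137*I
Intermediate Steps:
W = 15
B = -345/2 (B = 15*(-12 + 1/2) = 15*(-12 + ½) = 15*(-23/2) = -345/2 ≈ -172.50)
q(g) = √(-345/2 + g) (q(g) = √(g - 345/2) = √(-345/2 + g))
q(861/251 + 28/(-8)) - 239837 = √(-690 + 4*(861/251 + 28/(-8)))/2 - 239837 = √(-690 + 4*(861*(1/251) + 28*(-⅛)))/2 - 239837 = √(-690 + 4*(861/251 - 7/2))/2 - 239837 = √(-690 + 4*(-35/502))/2 - 239837 = √(-690 - 70/251)/2 - 239837 = √(-173260/251)/2 - 239837 = (2*I*√10872065/251)/2 - 239837 = I*√10872065/251 - 239837 = -239837 + I*√10872065/251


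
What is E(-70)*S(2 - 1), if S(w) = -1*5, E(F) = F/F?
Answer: -5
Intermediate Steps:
E(F) = 1
S(w) = -5
E(-70)*S(2 - 1) = 1*(-5) = -5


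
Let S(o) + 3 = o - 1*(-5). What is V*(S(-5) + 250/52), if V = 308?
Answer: 7238/13 ≈ 556.77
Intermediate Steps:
S(o) = 2 + o (S(o) = -3 + (o - 1*(-5)) = -3 + (o + 5) = -3 + (5 + o) = 2 + o)
V*(S(-5) + 250/52) = 308*((2 - 5) + 250/52) = 308*(-3 + 250*(1/52)) = 308*(-3 + 125/26) = 308*(47/26) = 7238/13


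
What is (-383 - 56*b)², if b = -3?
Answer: 46225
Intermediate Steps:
(-383 - 56*b)² = (-383 - 56*(-3))² = (-383 + 168)² = (-215)² = 46225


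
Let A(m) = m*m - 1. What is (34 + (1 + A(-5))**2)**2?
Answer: 434281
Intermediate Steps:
A(m) = -1 + m**2 (A(m) = m**2 - 1 = -1 + m**2)
(34 + (1 + A(-5))**2)**2 = (34 + (1 + (-1 + (-5)**2))**2)**2 = (34 + (1 + (-1 + 25))**2)**2 = (34 + (1 + 24)**2)**2 = (34 + 25**2)**2 = (34 + 625)**2 = 659**2 = 434281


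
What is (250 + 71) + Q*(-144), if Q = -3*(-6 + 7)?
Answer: 753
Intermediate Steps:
Q = -3 (Q = -3*1 = -3)
(250 + 71) + Q*(-144) = (250 + 71) - 3*(-144) = 321 + 432 = 753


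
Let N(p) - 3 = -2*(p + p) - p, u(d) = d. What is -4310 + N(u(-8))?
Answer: -4267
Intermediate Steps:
N(p) = 3 - 5*p (N(p) = 3 + (-2*(p + p) - p) = 3 + (-4*p - p) = 3 - 5*p)
-4310 + N(u(-8)) = -4310 + (3 - 5*(-8)) = -4310 + (3 + 40) = -4310 + 43 = -4267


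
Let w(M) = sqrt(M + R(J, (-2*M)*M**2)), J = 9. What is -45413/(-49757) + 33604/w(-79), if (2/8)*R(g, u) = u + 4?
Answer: 45413/49757 + 33604*sqrt(3944249)/3944249 ≈ 17.833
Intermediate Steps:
R(g, u) = 16 + 4*u (R(g, u) = 4*(u + 4) = 4*(4 + u) = 16 + 4*u)
w(M) = sqrt(16 + M - 8*M**3) (w(M) = sqrt(M + (16 + 4*((-2*M)*M**2))) = sqrt(M + (16 + 4*(-2*M**3))) = sqrt(M + (16 - 8*M**3)) = sqrt(16 + M - 8*M**3))
-45413/(-49757) + 33604/w(-79) = -45413/(-49757) + 33604/(sqrt(16 - 79 - 8*(-79)**3)) = -45413*(-1/49757) + 33604/(sqrt(16 - 79 - 8*(-493039))) = 45413/49757 + 33604/(sqrt(16 - 79 + 3944312)) = 45413/49757 + 33604/(sqrt(3944249)) = 45413/49757 + 33604*(sqrt(3944249)/3944249) = 45413/49757 + 33604*sqrt(3944249)/3944249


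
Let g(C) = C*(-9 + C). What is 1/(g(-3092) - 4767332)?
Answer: 1/4820960 ≈ 2.0743e-7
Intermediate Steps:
1/(g(-3092) - 4767332) = 1/(-3092*(-9 - 3092) - 4767332) = 1/(-3092*(-3101) - 4767332) = 1/(9588292 - 4767332) = 1/4820960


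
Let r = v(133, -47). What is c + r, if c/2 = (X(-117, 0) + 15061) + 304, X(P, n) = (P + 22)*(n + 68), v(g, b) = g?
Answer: 17943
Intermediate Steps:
X(P, n) = (22 + P)*(68 + n)
r = 133
c = 17810 (c = 2*(((1496 + 22*0 + 68*(-117) - 117*0) + 15061) + 304) = 2*(((1496 + 0 - 7956 + 0) + 15061) + 304) = 2*((-6460 + 15061) + 304) = 2*(8601 + 304) = 2*8905 = 17810)
c + r = 17810 + 133 = 17943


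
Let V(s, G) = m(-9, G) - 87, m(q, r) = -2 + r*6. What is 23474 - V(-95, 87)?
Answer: 23041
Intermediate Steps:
m(q, r) = -2 + 6*r
V(s, G) = -89 + 6*G (V(s, G) = (-2 + 6*G) - 87 = -89 + 6*G)
23474 - V(-95, 87) = 23474 - (-89 + 6*87) = 23474 - (-89 + 522) = 23474 - 1*433 = 23474 - 433 = 23041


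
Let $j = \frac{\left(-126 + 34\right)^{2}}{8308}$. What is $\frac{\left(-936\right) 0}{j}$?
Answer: $0$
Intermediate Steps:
$j = \frac{2116}{2077}$ ($j = \left(-92\right)^{2} \cdot \frac{1}{8308} = 8464 \cdot \frac{1}{8308} = \frac{2116}{2077} \approx 1.0188$)
$\frac{\left(-936\right) 0}{j} = \frac{\left(-936\right) 0}{\frac{2116}{2077}} = 0 \cdot \frac{2077}{2116} = 0$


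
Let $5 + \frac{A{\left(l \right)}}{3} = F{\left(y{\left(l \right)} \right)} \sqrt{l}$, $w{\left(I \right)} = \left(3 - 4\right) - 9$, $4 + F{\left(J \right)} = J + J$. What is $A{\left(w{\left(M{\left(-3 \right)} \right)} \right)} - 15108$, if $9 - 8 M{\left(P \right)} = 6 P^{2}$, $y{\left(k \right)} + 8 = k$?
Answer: $-15123 - 120 i \sqrt{10} \approx -15123.0 - 379.47 i$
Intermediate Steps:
$y{\left(k \right)} = -8 + k$
$M{\left(P \right)} = \frac{9}{8} - \frac{3 P^{2}}{4}$ ($M{\left(P \right)} = \frac{9}{8} - \frac{6 P^{2}}{8} = \frac{9}{8} - \frac{3 P^{2}}{4}$)
$F{\left(J \right)} = -4 + 2 J$ ($F{\left(J \right)} = -4 + \left(J + J\right) = -4 + 2 J$)
$w{\left(I \right)} = -10$ ($w{\left(I \right)} = -1 - 9 = -10$)
$A{\left(l \right)} = -15 + 3 \sqrt{l} \left(-20 + 2 l\right)$ ($A{\left(l \right)} = -15 + 3 \left(-4 + 2 \left(-8 + l\right)\right) \sqrt{l} = -15 + 3 \left(-4 + \left(-16 + 2 l\right)\right) \sqrt{l} = -15 + 3 \left(-20 + 2 l\right) \sqrt{l} = -15 + 3 \sqrt{l} \left(-20 + 2 l\right)$)
$A{\left(w{\left(M{\left(-3 \right)} \right)} \right)} - 15108 = \left(-15 + 6 \sqrt{-10} \left(-10 - 10\right)\right) - 15108 = \left(-15 + 6 i \sqrt{10} \left(-20\right)\right) - 15108 = \left(-15 - 120 i \sqrt{10}\right) - 15108 = -15123 - 120 i \sqrt{10}$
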